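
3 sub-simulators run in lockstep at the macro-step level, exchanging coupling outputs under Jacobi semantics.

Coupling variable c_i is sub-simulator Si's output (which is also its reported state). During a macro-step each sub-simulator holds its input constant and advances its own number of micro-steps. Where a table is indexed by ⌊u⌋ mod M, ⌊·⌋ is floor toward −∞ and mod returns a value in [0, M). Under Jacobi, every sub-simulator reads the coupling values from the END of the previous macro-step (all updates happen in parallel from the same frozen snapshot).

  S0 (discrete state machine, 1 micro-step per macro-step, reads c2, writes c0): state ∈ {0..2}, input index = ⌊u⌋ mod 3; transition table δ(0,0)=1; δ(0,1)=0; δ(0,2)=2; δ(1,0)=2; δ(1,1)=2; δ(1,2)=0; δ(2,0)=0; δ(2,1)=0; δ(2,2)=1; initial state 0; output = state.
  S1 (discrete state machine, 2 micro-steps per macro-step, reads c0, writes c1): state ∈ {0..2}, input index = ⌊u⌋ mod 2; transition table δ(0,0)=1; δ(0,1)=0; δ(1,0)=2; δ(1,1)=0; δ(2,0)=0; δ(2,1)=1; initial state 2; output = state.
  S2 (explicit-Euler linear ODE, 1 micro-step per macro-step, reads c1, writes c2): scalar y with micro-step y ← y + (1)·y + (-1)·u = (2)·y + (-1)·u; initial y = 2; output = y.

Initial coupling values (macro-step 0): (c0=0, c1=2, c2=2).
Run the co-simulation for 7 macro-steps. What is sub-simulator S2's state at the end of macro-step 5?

macro 1: S0 reads c2=2 → after 1×micro: 2; S1 reads c0=0 → after 2×micro: 1; S2 reads c1=2 → after 1×micro: 2 ⇒ (c0=2, c1=1, c2=2)
macro 2: S0 reads c2=2 → after 1×micro: 1; S1 reads c0=2 → after 2×micro: 0; S2 reads c1=1 → after 1×micro: 3 ⇒ (c0=1, c1=0, c2=3)
macro 3: S0 reads c2=3 → after 1×micro: 2; S1 reads c0=1 → after 2×micro: 0; S2 reads c1=0 → after 1×micro: 6 ⇒ (c0=2, c1=0, c2=6)
macro 4: S0 reads c2=6 → after 1×micro: 0; S1 reads c0=2 → after 2×micro: 2; S2 reads c1=0 → after 1×micro: 12 ⇒ (c0=0, c1=2, c2=12)
macro 5: S0 reads c2=12 → after 1×micro: 1; S1 reads c0=0 → after 2×micro: 1; S2 reads c1=2 → after 1×micro: 22 ⇒ (c0=1, c1=1, c2=22)
macro 6: S0 reads c2=22 → after 1×micro: 2; S1 reads c0=1 → after 2×micro: 0; S2 reads c1=1 → after 1×micro: 43 ⇒ (c0=2, c1=0, c2=43)
macro 7: S0 reads c2=43 → after 1×micro: 0; S1 reads c0=2 → after 2×micro: 2; S2 reads c1=0 → after 1×micro: 86 ⇒ (c0=0, c1=2, c2=86)

S2 state at macro-step 5 = 22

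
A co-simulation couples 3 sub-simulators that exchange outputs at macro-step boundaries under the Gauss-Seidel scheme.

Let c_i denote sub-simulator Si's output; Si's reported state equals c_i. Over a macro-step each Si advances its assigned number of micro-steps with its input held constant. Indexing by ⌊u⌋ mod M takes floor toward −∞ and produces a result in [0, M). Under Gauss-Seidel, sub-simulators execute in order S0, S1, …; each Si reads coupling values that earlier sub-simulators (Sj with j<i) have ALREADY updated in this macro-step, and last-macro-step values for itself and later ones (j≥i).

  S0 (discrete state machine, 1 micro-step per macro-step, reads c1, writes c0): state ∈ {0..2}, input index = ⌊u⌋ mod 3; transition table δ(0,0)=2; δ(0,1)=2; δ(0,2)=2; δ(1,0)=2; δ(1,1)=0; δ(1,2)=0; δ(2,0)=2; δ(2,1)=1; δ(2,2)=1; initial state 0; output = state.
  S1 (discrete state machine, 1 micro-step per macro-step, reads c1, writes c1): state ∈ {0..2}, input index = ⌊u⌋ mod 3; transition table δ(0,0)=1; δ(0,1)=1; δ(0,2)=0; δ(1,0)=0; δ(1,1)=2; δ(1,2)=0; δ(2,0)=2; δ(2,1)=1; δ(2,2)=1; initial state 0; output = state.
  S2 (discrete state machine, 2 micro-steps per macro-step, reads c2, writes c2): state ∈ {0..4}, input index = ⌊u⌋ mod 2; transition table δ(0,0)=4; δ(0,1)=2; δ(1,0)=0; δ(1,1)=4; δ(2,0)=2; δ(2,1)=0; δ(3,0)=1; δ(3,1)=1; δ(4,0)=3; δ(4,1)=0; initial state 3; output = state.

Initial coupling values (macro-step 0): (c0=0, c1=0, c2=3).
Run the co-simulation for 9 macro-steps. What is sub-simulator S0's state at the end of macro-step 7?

S0 state at macro-step 7 = 2

macro 1: S0 reads c1=0 → after 1×micro: 2; S1 reads c1=0 → after 1×micro: 1; S2 reads c2=3 → after 2×micro: 4 ⇒ (c0=2, c1=1, c2=4)
macro 2: S0 reads c1=1 → after 1×micro: 1; S1 reads c1=1 → after 1×micro: 2; S2 reads c2=4 → after 2×micro: 1 ⇒ (c0=1, c1=2, c2=1)
macro 3: S0 reads c1=2 → after 1×micro: 0; S1 reads c1=2 → after 1×micro: 1; S2 reads c2=1 → after 2×micro: 0 ⇒ (c0=0, c1=1, c2=0)
macro 4: S0 reads c1=1 → after 1×micro: 2; S1 reads c1=1 → after 1×micro: 2; S2 reads c2=0 → after 2×micro: 3 ⇒ (c0=2, c1=2, c2=3)
macro 5: S0 reads c1=2 → after 1×micro: 1; S1 reads c1=2 → after 1×micro: 1; S2 reads c2=3 → after 2×micro: 4 ⇒ (c0=1, c1=1, c2=4)
macro 6: S0 reads c1=1 → after 1×micro: 0; S1 reads c1=1 → after 1×micro: 2; S2 reads c2=4 → after 2×micro: 1 ⇒ (c0=0, c1=2, c2=1)
macro 7: S0 reads c1=2 → after 1×micro: 2; S1 reads c1=2 → after 1×micro: 1; S2 reads c2=1 → after 2×micro: 0 ⇒ (c0=2, c1=1, c2=0)
macro 8: S0 reads c1=1 → after 1×micro: 1; S1 reads c1=1 → after 1×micro: 2; S2 reads c2=0 → after 2×micro: 3 ⇒ (c0=1, c1=2, c2=3)
macro 9: S0 reads c1=2 → after 1×micro: 0; S1 reads c1=2 → after 1×micro: 1; S2 reads c2=3 → after 2×micro: 4 ⇒ (c0=0, c1=1, c2=4)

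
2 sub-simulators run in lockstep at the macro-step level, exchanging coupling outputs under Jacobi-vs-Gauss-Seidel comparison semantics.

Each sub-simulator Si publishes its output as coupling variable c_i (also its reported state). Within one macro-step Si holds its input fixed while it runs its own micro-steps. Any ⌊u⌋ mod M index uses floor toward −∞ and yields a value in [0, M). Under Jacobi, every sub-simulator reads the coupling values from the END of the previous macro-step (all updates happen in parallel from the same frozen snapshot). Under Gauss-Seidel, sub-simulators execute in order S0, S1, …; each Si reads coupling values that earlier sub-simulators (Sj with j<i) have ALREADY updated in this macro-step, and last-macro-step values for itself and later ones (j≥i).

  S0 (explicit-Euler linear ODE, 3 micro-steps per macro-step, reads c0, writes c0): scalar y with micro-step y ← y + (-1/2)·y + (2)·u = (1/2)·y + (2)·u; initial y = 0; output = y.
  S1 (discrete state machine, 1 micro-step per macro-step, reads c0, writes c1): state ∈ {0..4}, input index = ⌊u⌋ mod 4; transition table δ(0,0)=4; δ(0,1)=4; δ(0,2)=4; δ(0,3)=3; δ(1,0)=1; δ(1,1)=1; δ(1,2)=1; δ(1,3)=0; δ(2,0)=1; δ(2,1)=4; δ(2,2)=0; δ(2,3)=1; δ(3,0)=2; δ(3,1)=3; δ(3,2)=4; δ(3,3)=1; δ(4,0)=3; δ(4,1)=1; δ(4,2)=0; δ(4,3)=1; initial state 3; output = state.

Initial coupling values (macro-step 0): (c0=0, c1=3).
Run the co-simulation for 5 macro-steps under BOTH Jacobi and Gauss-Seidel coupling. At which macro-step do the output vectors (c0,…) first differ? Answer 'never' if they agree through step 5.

[Jacobi] macro 1: S0 reads c0=0 → after 3×micro: 0; S1 reads c0=0 → after 1×micro: 2 ⇒ (c0=0, c1=2)
[Jacobi] macro 2: S0 reads c0=0 → after 3×micro: 0; S1 reads c0=0 → after 1×micro: 1 ⇒ (c0=0, c1=1)
[Jacobi] macro 3: S0 reads c0=0 → after 3×micro: 0; S1 reads c0=0 → after 1×micro: 1 ⇒ (c0=0, c1=1)
[Jacobi] macro 4: S0 reads c0=0 → after 3×micro: 0; S1 reads c0=0 → after 1×micro: 1 ⇒ (c0=0, c1=1)
[Jacobi] macro 5: S0 reads c0=0 → after 3×micro: 0; S1 reads c0=0 → after 1×micro: 1 ⇒ (c0=0, c1=1)
[Gauss-Seidel] macro 1: S0 reads c0=0 → after 3×micro: 0; S1 reads c0=0 → after 1×micro: 2 ⇒ (c0=0, c1=2)
[Gauss-Seidel] macro 2: S0 reads c0=0 → after 3×micro: 0; S1 reads c0=0 → after 1×micro: 1 ⇒ (c0=0, c1=1)
[Gauss-Seidel] macro 3: S0 reads c0=0 → after 3×micro: 0; S1 reads c0=0 → after 1×micro: 1 ⇒ (c0=0, c1=1)
[Gauss-Seidel] macro 4: S0 reads c0=0 → after 3×micro: 0; S1 reads c0=0 → after 1×micro: 1 ⇒ (c0=0, c1=1)
[Gauss-Seidel] macro 5: S0 reads c0=0 → after 3×micro: 0; S1 reads c0=0 → after 1×micro: 1 ⇒ (c0=0, c1=1)

first divergence at macro-step: never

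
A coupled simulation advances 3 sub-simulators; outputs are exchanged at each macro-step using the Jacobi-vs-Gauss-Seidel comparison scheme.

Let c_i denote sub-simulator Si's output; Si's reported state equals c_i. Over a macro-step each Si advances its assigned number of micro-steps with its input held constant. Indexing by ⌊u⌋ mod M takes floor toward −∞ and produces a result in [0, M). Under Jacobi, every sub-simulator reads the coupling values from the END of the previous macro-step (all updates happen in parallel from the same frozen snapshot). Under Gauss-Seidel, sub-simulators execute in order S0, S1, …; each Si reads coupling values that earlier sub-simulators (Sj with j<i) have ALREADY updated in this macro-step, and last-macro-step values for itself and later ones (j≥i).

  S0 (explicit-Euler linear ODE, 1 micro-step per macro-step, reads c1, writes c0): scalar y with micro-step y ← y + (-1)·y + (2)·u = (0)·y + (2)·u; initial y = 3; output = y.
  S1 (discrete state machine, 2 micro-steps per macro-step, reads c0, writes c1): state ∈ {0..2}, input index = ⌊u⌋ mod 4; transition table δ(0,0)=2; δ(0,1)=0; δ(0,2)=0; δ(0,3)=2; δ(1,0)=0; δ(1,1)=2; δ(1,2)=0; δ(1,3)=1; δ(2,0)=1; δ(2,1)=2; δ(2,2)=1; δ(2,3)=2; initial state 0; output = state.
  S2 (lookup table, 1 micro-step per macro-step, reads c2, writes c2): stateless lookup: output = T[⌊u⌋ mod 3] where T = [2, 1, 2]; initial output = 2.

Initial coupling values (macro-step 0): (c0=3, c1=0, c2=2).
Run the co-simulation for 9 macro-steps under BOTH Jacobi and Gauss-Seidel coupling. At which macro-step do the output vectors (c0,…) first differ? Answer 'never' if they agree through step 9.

first divergence at macro-step: 1

[Jacobi] macro 1: S0 reads c1=0 → after 1×micro: 0; S1 reads c0=3 → after 2×micro: 2; S2 reads c2=2 → after 1×micro: 2 ⇒ (c0=0, c1=2, c2=2)
[Jacobi] macro 2: S0 reads c1=2 → after 1×micro: 4; S1 reads c0=0 → after 2×micro: 0; S2 reads c2=2 → after 1×micro: 2 ⇒ (c0=4, c1=0, c2=2)
[Jacobi] macro 3: S0 reads c1=0 → after 1×micro: 0; S1 reads c0=4 → after 2×micro: 1; S2 reads c2=2 → after 1×micro: 2 ⇒ (c0=0, c1=1, c2=2)
[Jacobi] macro 4: S0 reads c1=1 → after 1×micro: 2; S1 reads c0=0 → after 2×micro: 2; S2 reads c2=2 → after 1×micro: 2 ⇒ (c0=2, c1=2, c2=2)
[Jacobi] macro 5: S0 reads c1=2 → after 1×micro: 4; S1 reads c0=2 → after 2×micro: 0; S2 reads c2=2 → after 1×micro: 2 ⇒ (c0=4, c1=0, c2=2)
[Jacobi] macro 6: S0 reads c1=0 → after 1×micro: 0; S1 reads c0=4 → after 2×micro: 1; S2 reads c2=2 → after 1×micro: 2 ⇒ (c0=0, c1=1, c2=2)
[Jacobi] macro 7: S0 reads c1=1 → after 1×micro: 2; S1 reads c0=0 → after 2×micro: 2; S2 reads c2=2 → after 1×micro: 2 ⇒ (c0=2, c1=2, c2=2)
[Jacobi] macro 8: S0 reads c1=2 → after 1×micro: 4; S1 reads c0=2 → after 2×micro: 0; S2 reads c2=2 → after 1×micro: 2 ⇒ (c0=4, c1=0, c2=2)
[Jacobi] macro 9: S0 reads c1=0 → after 1×micro: 0; S1 reads c0=4 → after 2×micro: 1; S2 reads c2=2 → after 1×micro: 2 ⇒ (c0=0, c1=1, c2=2)
[Gauss-Seidel] macro 1: S0 reads c1=0 → after 1×micro: 0; S1 reads c0=0 → after 2×micro: 1; S2 reads c2=2 → after 1×micro: 2 ⇒ (c0=0, c1=1, c2=2)
[Gauss-Seidel] macro 2: S0 reads c1=1 → after 1×micro: 2; S1 reads c0=2 → after 2×micro: 0; S2 reads c2=2 → after 1×micro: 2 ⇒ (c0=2, c1=0, c2=2)
[Gauss-Seidel] macro 3: S0 reads c1=0 → after 1×micro: 0; S1 reads c0=0 → after 2×micro: 1; S2 reads c2=2 → after 1×micro: 2 ⇒ (c0=0, c1=1, c2=2)
[Gauss-Seidel] macro 4: S0 reads c1=1 → after 1×micro: 2; S1 reads c0=2 → after 2×micro: 0; S2 reads c2=2 → after 1×micro: 2 ⇒ (c0=2, c1=0, c2=2)
[Gauss-Seidel] macro 5: S0 reads c1=0 → after 1×micro: 0; S1 reads c0=0 → after 2×micro: 1; S2 reads c2=2 → after 1×micro: 2 ⇒ (c0=0, c1=1, c2=2)
[Gauss-Seidel] macro 6: S0 reads c1=1 → after 1×micro: 2; S1 reads c0=2 → after 2×micro: 0; S2 reads c2=2 → after 1×micro: 2 ⇒ (c0=2, c1=0, c2=2)
[Gauss-Seidel] macro 7: S0 reads c1=0 → after 1×micro: 0; S1 reads c0=0 → after 2×micro: 1; S2 reads c2=2 → after 1×micro: 2 ⇒ (c0=0, c1=1, c2=2)
[Gauss-Seidel] macro 8: S0 reads c1=1 → after 1×micro: 2; S1 reads c0=2 → after 2×micro: 0; S2 reads c2=2 → after 1×micro: 2 ⇒ (c0=2, c1=0, c2=2)
[Gauss-Seidel] macro 9: S0 reads c1=0 → after 1×micro: 0; S1 reads c0=0 → after 2×micro: 1; S2 reads c2=2 → after 1×micro: 2 ⇒ (c0=0, c1=1, c2=2)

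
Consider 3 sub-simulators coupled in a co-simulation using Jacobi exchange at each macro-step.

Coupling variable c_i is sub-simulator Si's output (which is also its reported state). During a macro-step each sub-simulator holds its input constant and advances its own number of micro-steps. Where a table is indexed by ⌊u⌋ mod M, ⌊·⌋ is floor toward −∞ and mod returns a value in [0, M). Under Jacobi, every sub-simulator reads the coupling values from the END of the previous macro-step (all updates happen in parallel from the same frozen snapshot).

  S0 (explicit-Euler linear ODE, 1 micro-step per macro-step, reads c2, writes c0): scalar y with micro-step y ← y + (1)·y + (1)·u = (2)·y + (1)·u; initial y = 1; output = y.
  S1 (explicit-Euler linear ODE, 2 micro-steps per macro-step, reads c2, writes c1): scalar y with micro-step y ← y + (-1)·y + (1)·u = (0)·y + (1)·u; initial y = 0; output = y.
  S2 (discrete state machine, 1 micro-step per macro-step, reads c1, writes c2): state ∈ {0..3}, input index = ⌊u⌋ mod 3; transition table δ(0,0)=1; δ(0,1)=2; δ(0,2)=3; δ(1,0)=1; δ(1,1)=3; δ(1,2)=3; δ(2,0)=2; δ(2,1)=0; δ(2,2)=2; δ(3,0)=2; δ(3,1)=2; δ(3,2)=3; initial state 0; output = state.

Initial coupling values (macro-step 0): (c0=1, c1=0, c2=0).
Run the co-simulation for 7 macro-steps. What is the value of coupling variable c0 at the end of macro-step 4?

macro 1: S0 reads c2=0 → after 1×micro: 2; S1 reads c2=0 → after 2×micro: 0; S2 reads c1=0 → after 1×micro: 1 ⇒ (c0=2, c1=0, c2=1)
macro 2: S0 reads c2=1 → after 1×micro: 5; S1 reads c2=1 → after 2×micro: 1; S2 reads c1=0 → after 1×micro: 1 ⇒ (c0=5, c1=1, c2=1)
macro 3: S0 reads c2=1 → after 1×micro: 11; S1 reads c2=1 → after 2×micro: 1; S2 reads c1=1 → after 1×micro: 3 ⇒ (c0=11, c1=1, c2=3)
macro 4: S0 reads c2=3 → after 1×micro: 25; S1 reads c2=3 → after 2×micro: 3; S2 reads c1=1 → after 1×micro: 2 ⇒ (c0=25, c1=3, c2=2)
macro 5: S0 reads c2=2 → after 1×micro: 52; S1 reads c2=2 → after 2×micro: 2; S2 reads c1=3 → after 1×micro: 2 ⇒ (c0=52, c1=2, c2=2)
macro 6: S0 reads c2=2 → after 1×micro: 106; S1 reads c2=2 → after 2×micro: 2; S2 reads c1=2 → after 1×micro: 2 ⇒ (c0=106, c1=2, c2=2)
macro 7: S0 reads c2=2 → after 1×micro: 214; S1 reads c2=2 → after 2×micro: 2; S2 reads c1=2 → after 1×micro: 2 ⇒ (c0=214, c1=2, c2=2)

c0 at macro-step 4 = 25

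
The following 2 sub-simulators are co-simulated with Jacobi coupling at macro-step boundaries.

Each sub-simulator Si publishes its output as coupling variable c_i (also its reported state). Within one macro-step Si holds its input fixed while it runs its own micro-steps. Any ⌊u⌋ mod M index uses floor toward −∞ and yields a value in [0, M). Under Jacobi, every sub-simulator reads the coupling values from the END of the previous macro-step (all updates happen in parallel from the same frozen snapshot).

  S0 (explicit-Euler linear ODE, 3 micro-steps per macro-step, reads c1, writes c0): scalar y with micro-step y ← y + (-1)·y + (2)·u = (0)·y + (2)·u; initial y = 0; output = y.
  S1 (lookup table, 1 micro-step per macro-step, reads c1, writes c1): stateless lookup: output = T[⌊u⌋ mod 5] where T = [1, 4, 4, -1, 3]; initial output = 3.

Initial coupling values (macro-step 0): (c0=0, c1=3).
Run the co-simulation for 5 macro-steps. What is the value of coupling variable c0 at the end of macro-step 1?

macro 1: S0 reads c1=3 → after 3×micro: 6; S1 reads c1=3 → after 1×micro: -1 ⇒ (c0=6, c1=-1)
macro 2: S0 reads c1=-1 → after 3×micro: -2; S1 reads c1=-1 → after 1×micro: 3 ⇒ (c0=-2, c1=3)
macro 3: S0 reads c1=3 → after 3×micro: 6; S1 reads c1=3 → after 1×micro: -1 ⇒ (c0=6, c1=-1)
macro 4: S0 reads c1=-1 → after 3×micro: -2; S1 reads c1=-1 → after 1×micro: 3 ⇒ (c0=-2, c1=3)
macro 5: S0 reads c1=3 → after 3×micro: 6; S1 reads c1=3 → after 1×micro: -1 ⇒ (c0=6, c1=-1)

c0 at macro-step 1 = 6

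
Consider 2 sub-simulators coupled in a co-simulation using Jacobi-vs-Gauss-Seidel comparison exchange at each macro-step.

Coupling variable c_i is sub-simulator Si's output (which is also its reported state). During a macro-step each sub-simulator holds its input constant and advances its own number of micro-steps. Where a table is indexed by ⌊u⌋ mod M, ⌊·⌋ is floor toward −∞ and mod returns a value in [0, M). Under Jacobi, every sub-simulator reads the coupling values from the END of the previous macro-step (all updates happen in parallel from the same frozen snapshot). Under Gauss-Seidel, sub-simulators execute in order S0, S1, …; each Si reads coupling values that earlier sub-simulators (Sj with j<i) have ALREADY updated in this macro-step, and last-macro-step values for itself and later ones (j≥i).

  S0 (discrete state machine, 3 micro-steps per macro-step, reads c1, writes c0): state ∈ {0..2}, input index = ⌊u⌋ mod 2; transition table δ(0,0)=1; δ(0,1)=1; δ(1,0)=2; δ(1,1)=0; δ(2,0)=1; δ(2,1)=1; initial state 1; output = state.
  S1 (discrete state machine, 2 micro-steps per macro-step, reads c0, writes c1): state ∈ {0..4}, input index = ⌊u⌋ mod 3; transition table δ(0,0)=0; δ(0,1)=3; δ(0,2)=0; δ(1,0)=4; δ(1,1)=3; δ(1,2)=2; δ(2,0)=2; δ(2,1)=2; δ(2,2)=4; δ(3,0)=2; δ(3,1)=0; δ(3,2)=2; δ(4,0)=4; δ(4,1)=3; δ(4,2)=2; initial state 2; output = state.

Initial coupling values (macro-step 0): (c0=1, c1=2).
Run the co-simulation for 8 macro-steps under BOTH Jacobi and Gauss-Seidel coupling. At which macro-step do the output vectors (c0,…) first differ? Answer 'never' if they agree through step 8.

[Jacobi] macro 1: S0 reads c1=2 → after 3×micro: 2; S1 reads c0=1 → after 2×micro: 2 ⇒ (c0=2, c1=2)
[Jacobi] macro 2: S0 reads c1=2 → after 3×micro: 1; S1 reads c0=2 → after 2×micro: 2 ⇒ (c0=1, c1=2)
[Jacobi] macro 3: S0 reads c1=2 → after 3×micro: 2; S1 reads c0=1 → after 2×micro: 2 ⇒ (c0=2, c1=2)
[Jacobi] macro 4: S0 reads c1=2 → after 3×micro: 1; S1 reads c0=2 → after 2×micro: 2 ⇒ (c0=1, c1=2)
[Jacobi] macro 5: S0 reads c1=2 → after 3×micro: 2; S1 reads c0=1 → after 2×micro: 2 ⇒ (c0=2, c1=2)
[Jacobi] macro 6: S0 reads c1=2 → after 3×micro: 1; S1 reads c0=2 → after 2×micro: 2 ⇒ (c0=1, c1=2)
[Jacobi] macro 7: S0 reads c1=2 → after 3×micro: 2; S1 reads c0=1 → after 2×micro: 2 ⇒ (c0=2, c1=2)
[Jacobi] macro 8: S0 reads c1=2 → after 3×micro: 1; S1 reads c0=2 → after 2×micro: 2 ⇒ (c0=1, c1=2)
[Gauss-Seidel] macro 1: S0 reads c1=2 → after 3×micro: 2; S1 reads c0=2 → after 2×micro: 2 ⇒ (c0=2, c1=2)
[Gauss-Seidel] macro 2: S0 reads c1=2 → after 3×micro: 1; S1 reads c0=1 → after 2×micro: 2 ⇒ (c0=1, c1=2)
[Gauss-Seidel] macro 3: S0 reads c1=2 → after 3×micro: 2; S1 reads c0=2 → after 2×micro: 2 ⇒ (c0=2, c1=2)
[Gauss-Seidel] macro 4: S0 reads c1=2 → after 3×micro: 1; S1 reads c0=1 → after 2×micro: 2 ⇒ (c0=1, c1=2)
[Gauss-Seidel] macro 5: S0 reads c1=2 → after 3×micro: 2; S1 reads c0=2 → after 2×micro: 2 ⇒ (c0=2, c1=2)
[Gauss-Seidel] macro 6: S0 reads c1=2 → after 3×micro: 1; S1 reads c0=1 → after 2×micro: 2 ⇒ (c0=1, c1=2)
[Gauss-Seidel] macro 7: S0 reads c1=2 → after 3×micro: 2; S1 reads c0=2 → after 2×micro: 2 ⇒ (c0=2, c1=2)
[Gauss-Seidel] macro 8: S0 reads c1=2 → after 3×micro: 1; S1 reads c0=1 → after 2×micro: 2 ⇒ (c0=1, c1=2)

first divergence at macro-step: never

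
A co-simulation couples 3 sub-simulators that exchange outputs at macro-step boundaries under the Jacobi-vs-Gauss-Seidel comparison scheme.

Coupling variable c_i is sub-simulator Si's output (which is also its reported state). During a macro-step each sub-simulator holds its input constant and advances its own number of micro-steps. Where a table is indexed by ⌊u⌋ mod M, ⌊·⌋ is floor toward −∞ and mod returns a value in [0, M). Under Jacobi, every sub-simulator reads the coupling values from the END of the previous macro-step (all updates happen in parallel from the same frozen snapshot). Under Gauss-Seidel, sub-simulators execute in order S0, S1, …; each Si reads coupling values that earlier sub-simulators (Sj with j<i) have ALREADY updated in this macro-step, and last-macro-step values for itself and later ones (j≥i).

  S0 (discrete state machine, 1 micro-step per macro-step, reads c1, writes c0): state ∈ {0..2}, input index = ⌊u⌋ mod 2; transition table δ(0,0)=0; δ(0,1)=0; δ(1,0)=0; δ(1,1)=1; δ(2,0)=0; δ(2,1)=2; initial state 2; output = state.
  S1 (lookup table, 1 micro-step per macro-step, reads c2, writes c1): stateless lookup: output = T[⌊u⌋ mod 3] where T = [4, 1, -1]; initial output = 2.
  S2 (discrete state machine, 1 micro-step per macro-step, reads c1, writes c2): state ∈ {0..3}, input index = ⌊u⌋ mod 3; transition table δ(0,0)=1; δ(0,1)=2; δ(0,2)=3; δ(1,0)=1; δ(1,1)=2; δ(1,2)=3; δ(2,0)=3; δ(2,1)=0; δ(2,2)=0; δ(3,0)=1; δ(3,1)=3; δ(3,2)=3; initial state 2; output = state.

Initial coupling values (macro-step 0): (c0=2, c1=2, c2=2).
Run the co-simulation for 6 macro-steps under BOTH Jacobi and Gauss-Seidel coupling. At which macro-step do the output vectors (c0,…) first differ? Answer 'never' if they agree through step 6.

[Jacobi] macro 1: S0 reads c1=2 → after 1×micro: 0; S1 reads c2=2 → after 1×micro: -1; S2 reads c1=2 → after 1×micro: 0 ⇒ (c0=0, c1=-1, c2=0)
[Jacobi] macro 2: S0 reads c1=-1 → after 1×micro: 0; S1 reads c2=0 → after 1×micro: 4; S2 reads c1=-1 → after 1×micro: 3 ⇒ (c0=0, c1=4, c2=3)
[Jacobi] macro 3: S0 reads c1=4 → after 1×micro: 0; S1 reads c2=3 → after 1×micro: 4; S2 reads c1=4 → after 1×micro: 3 ⇒ (c0=0, c1=4, c2=3)
[Jacobi] macro 4: S0 reads c1=4 → after 1×micro: 0; S1 reads c2=3 → after 1×micro: 4; S2 reads c1=4 → after 1×micro: 3 ⇒ (c0=0, c1=4, c2=3)
[Jacobi] macro 5: S0 reads c1=4 → after 1×micro: 0; S1 reads c2=3 → after 1×micro: 4; S2 reads c1=4 → after 1×micro: 3 ⇒ (c0=0, c1=4, c2=3)
[Jacobi] macro 6: S0 reads c1=4 → after 1×micro: 0; S1 reads c2=3 → after 1×micro: 4; S2 reads c1=4 → after 1×micro: 3 ⇒ (c0=0, c1=4, c2=3)
[Gauss-Seidel] macro 1: S0 reads c1=2 → after 1×micro: 0; S1 reads c2=2 → after 1×micro: -1; S2 reads c1=-1 → after 1×micro: 0 ⇒ (c0=0, c1=-1, c2=0)
[Gauss-Seidel] macro 2: S0 reads c1=-1 → after 1×micro: 0; S1 reads c2=0 → after 1×micro: 4; S2 reads c1=4 → after 1×micro: 2 ⇒ (c0=0, c1=4, c2=2)
[Gauss-Seidel] macro 3: S0 reads c1=4 → after 1×micro: 0; S1 reads c2=2 → after 1×micro: -1; S2 reads c1=-1 → after 1×micro: 0 ⇒ (c0=0, c1=-1, c2=0)
[Gauss-Seidel] macro 4: S0 reads c1=-1 → after 1×micro: 0; S1 reads c2=0 → after 1×micro: 4; S2 reads c1=4 → after 1×micro: 2 ⇒ (c0=0, c1=4, c2=2)
[Gauss-Seidel] macro 5: S0 reads c1=4 → after 1×micro: 0; S1 reads c2=2 → after 1×micro: -1; S2 reads c1=-1 → after 1×micro: 0 ⇒ (c0=0, c1=-1, c2=0)
[Gauss-Seidel] macro 6: S0 reads c1=-1 → after 1×micro: 0; S1 reads c2=0 → after 1×micro: 4; S2 reads c1=4 → after 1×micro: 2 ⇒ (c0=0, c1=4, c2=2)

first divergence at macro-step: 2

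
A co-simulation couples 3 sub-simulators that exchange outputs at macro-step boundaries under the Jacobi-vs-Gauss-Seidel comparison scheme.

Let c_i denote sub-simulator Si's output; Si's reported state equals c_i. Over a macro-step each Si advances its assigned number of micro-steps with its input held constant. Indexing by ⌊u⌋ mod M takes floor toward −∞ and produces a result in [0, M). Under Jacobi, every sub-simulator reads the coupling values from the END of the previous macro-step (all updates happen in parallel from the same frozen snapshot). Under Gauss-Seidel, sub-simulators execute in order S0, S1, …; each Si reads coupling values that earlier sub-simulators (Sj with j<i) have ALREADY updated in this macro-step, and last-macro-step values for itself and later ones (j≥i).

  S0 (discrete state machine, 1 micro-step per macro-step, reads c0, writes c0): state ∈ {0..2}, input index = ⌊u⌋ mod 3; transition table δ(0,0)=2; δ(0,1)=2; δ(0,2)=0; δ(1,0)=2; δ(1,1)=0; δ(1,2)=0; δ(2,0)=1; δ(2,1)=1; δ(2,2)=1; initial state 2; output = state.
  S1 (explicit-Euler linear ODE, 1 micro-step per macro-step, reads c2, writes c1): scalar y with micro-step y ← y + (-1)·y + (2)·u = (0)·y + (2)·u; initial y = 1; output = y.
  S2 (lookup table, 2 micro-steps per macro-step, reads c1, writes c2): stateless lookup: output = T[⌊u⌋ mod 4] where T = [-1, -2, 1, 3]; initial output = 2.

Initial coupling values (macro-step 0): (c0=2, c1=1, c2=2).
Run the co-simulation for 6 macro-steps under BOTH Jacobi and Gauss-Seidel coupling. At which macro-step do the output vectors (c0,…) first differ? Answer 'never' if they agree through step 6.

[Jacobi] macro 1: S0 reads c0=2 → after 1×micro: 1; S1 reads c2=2 → after 1×micro: 4; S2 reads c1=1 → after 2×micro: -2 ⇒ (c0=1, c1=4, c2=-2)
[Jacobi] macro 2: S0 reads c0=1 → after 1×micro: 0; S1 reads c2=-2 → after 1×micro: -4; S2 reads c1=4 → after 2×micro: -1 ⇒ (c0=0, c1=-4, c2=-1)
[Jacobi] macro 3: S0 reads c0=0 → after 1×micro: 2; S1 reads c2=-1 → after 1×micro: -2; S2 reads c1=-4 → after 2×micro: -1 ⇒ (c0=2, c1=-2, c2=-1)
[Jacobi] macro 4: S0 reads c0=2 → after 1×micro: 1; S1 reads c2=-1 → after 1×micro: -2; S2 reads c1=-2 → after 2×micro: 1 ⇒ (c0=1, c1=-2, c2=1)
[Jacobi] macro 5: S0 reads c0=1 → after 1×micro: 0; S1 reads c2=1 → after 1×micro: 2; S2 reads c1=-2 → after 2×micro: 1 ⇒ (c0=0, c1=2, c2=1)
[Jacobi] macro 6: S0 reads c0=0 → after 1×micro: 2; S1 reads c2=1 → after 1×micro: 2; S2 reads c1=2 → after 2×micro: 1 ⇒ (c0=2, c1=2, c2=1)
[Gauss-Seidel] macro 1: S0 reads c0=2 → after 1×micro: 1; S1 reads c2=2 → after 1×micro: 4; S2 reads c1=4 → after 2×micro: -1 ⇒ (c0=1, c1=4, c2=-1)
[Gauss-Seidel] macro 2: S0 reads c0=1 → after 1×micro: 0; S1 reads c2=-1 → after 1×micro: -2; S2 reads c1=-2 → after 2×micro: 1 ⇒ (c0=0, c1=-2, c2=1)
[Gauss-Seidel] macro 3: S0 reads c0=0 → after 1×micro: 2; S1 reads c2=1 → after 1×micro: 2; S2 reads c1=2 → after 2×micro: 1 ⇒ (c0=2, c1=2, c2=1)
[Gauss-Seidel] macro 4: S0 reads c0=2 → after 1×micro: 1; S1 reads c2=1 → after 1×micro: 2; S2 reads c1=2 → after 2×micro: 1 ⇒ (c0=1, c1=2, c2=1)
[Gauss-Seidel] macro 5: S0 reads c0=1 → after 1×micro: 0; S1 reads c2=1 → after 1×micro: 2; S2 reads c1=2 → after 2×micro: 1 ⇒ (c0=0, c1=2, c2=1)
[Gauss-Seidel] macro 6: S0 reads c0=0 → after 1×micro: 2; S1 reads c2=1 → after 1×micro: 2; S2 reads c1=2 → after 2×micro: 1 ⇒ (c0=2, c1=2, c2=1)

first divergence at macro-step: 1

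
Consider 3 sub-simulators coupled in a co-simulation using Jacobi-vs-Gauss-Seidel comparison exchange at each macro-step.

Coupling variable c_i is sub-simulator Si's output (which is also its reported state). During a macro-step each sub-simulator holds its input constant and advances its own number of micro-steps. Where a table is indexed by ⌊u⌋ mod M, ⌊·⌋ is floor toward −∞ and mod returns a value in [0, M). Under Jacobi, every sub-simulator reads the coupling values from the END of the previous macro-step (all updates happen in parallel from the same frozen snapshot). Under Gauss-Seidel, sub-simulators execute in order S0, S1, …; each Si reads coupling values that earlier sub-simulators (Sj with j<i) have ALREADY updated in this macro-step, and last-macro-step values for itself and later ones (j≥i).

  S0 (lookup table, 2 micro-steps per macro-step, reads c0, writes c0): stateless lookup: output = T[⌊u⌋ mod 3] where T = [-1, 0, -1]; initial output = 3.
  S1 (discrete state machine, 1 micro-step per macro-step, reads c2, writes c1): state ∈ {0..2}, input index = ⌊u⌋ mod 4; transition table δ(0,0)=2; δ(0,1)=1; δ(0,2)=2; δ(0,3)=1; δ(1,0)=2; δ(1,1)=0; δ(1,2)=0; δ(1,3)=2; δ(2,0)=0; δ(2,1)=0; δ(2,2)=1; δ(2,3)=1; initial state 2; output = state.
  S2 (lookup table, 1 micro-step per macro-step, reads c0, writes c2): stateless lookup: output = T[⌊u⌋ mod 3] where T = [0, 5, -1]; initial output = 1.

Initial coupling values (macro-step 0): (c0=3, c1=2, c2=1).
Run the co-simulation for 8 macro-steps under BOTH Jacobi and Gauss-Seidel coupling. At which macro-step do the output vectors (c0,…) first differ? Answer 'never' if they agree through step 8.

first divergence at macro-step: 1

[Jacobi] macro 1: S0 reads c0=3 → after 2×micro: -1; S1 reads c2=1 → after 1×micro: 0; S2 reads c0=3 → after 1×micro: 0 ⇒ (c0=-1, c1=0, c2=0)
[Jacobi] macro 2: S0 reads c0=-1 → after 2×micro: -1; S1 reads c2=0 → after 1×micro: 2; S2 reads c0=-1 → after 1×micro: -1 ⇒ (c0=-1, c1=2, c2=-1)
[Jacobi] macro 3: S0 reads c0=-1 → after 2×micro: -1; S1 reads c2=-1 → after 1×micro: 1; S2 reads c0=-1 → after 1×micro: -1 ⇒ (c0=-1, c1=1, c2=-1)
[Jacobi] macro 4: S0 reads c0=-1 → after 2×micro: -1; S1 reads c2=-1 → after 1×micro: 2; S2 reads c0=-1 → after 1×micro: -1 ⇒ (c0=-1, c1=2, c2=-1)
[Jacobi] macro 5: S0 reads c0=-1 → after 2×micro: -1; S1 reads c2=-1 → after 1×micro: 1; S2 reads c0=-1 → after 1×micro: -1 ⇒ (c0=-1, c1=1, c2=-1)
[Jacobi] macro 6: S0 reads c0=-1 → after 2×micro: -1; S1 reads c2=-1 → after 1×micro: 2; S2 reads c0=-1 → after 1×micro: -1 ⇒ (c0=-1, c1=2, c2=-1)
[Jacobi] macro 7: S0 reads c0=-1 → after 2×micro: -1; S1 reads c2=-1 → after 1×micro: 1; S2 reads c0=-1 → after 1×micro: -1 ⇒ (c0=-1, c1=1, c2=-1)
[Jacobi] macro 8: S0 reads c0=-1 → after 2×micro: -1; S1 reads c2=-1 → after 1×micro: 2; S2 reads c0=-1 → after 1×micro: -1 ⇒ (c0=-1, c1=2, c2=-1)
[Gauss-Seidel] macro 1: S0 reads c0=3 → after 2×micro: -1; S1 reads c2=1 → after 1×micro: 0; S2 reads c0=-1 → after 1×micro: -1 ⇒ (c0=-1, c1=0, c2=-1)
[Gauss-Seidel] macro 2: S0 reads c0=-1 → after 2×micro: -1; S1 reads c2=-1 → after 1×micro: 1; S2 reads c0=-1 → after 1×micro: -1 ⇒ (c0=-1, c1=1, c2=-1)
[Gauss-Seidel] macro 3: S0 reads c0=-1 → after 2×micro: -1; S1 reads c2=-1 → after 1×micro: 2; S2 reads c0=-1 → after 1×micro: -1 ⇒ (c0=-1, c1=2, c2=-1)
[Gauss-Seidel] macro 4: S0 reads c0=-1 → after 2×micro: -1; S1 reads c2=-1 → after 1×micro: 1; S2 reads c0=-1 → after 1×micro: -1 ⇒ (c0=-1, c1=1, c2=-1)
[Gauss-Seidel] macro 5: S0 reads c0=-1 → after 2×micro: -1; S1 reads c2=-1 → after 1×micro: 2; S2 reads c0=-1 → after 1×micro: -1 ⇒ (c0=-1, c1=2, c2=-1)
[Gauss-Seidel] macro 6: S0 reads c0=-1 → after 2×micro: -1; S1 reads c2=-1 → after 1×micro: 1; S2 reads c0=-1 → after 1×micro: -1 ⇒ (c0=-1, c1=1, c2=-1)
[Gauss-Seidel] macro 7: S0 reads c0=-1 → after 2×micro: -1; S1 reads c2=-1 → after 1×micro: 2; S2 reads c0=-1 → after 1×micro: -1 ⇒ (c0=-1, c1=2, c2=-1)
[Gauss-Seidel] macro 8: S0 reads c0=-1 → after 2×micro: -1; S1 reads c2=-1 → after 1×micro: 1; S2 reads c0=-1 → after 1×micro: -1 ⇒ (c0=-1, c1=1, c2=-1)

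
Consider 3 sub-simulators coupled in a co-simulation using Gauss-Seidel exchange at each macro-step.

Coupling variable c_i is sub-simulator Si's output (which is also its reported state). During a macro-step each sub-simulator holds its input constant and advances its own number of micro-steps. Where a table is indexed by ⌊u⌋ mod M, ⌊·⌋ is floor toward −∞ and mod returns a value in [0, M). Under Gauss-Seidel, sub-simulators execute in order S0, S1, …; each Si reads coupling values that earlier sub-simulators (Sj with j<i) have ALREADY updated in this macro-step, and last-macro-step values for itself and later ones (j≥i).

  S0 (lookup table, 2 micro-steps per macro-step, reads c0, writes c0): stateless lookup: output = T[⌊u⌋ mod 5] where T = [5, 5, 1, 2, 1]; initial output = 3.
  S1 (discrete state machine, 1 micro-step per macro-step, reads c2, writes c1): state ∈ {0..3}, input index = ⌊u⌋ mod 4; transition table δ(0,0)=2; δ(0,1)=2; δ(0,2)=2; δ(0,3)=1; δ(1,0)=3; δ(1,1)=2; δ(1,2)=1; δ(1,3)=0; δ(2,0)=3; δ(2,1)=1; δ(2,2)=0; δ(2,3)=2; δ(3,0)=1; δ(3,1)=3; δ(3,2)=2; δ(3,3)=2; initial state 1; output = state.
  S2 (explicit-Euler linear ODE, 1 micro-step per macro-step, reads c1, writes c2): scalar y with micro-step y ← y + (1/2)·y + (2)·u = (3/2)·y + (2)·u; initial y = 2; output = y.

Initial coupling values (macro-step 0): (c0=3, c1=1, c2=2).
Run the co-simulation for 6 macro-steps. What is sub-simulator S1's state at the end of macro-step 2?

macro 1: S0 reads c0=3 → after 2×micro: 2; S1 reads c2=2 → after 1×micro: 1; S2 reads c1=1 → after 1×micro: 5 ⇒ (c0=2, c1=1, c2=5)
macro 2: S0 reads c0=2 → after 2×micro: 1; S1 reads c2=5 → after 1×micro: 2; S2 reads c1=2 → after 1×micro: 23/2 ⇒ (c0=1, c1=2, c2=23/2)
macro 3: S0 reads c0=1 → after 2×micro: 5; S1 reads c2=23/2 → after 1×micro: 2; S2 reads c1=2 → after 1×micro: 85/4 ⇒ (c0=5, c1=2, c2=85/4)
macro 4: S0 reads c0=5 → after 2×micro: 5; S1 reads c2=85/4 → after 1×micro: 1; S2 reads c1=1 → after 1×micro: 271/8 ⇒ (c0=5, c1=1, c2=271/8)
macro 5: S0 reads c0=5 → after 2×micro: 5; S1 reads c2=271/8 → after 1×micro: 2; S2 reads c1=2 → after 1×micro: 877/16 ⇒ (c0=5, c1=2, c2=877/16)
macro 6: S0 reads c0=5 → after 2×micro: 5; S1 reads c2=877/16 → after 1×micro: 0; S2 reads c1=0 → after 1×micro: 2631/32 ⇒ (c0=5, c1=0, c2=2631/32)

S1 state at macro-step 2 = 2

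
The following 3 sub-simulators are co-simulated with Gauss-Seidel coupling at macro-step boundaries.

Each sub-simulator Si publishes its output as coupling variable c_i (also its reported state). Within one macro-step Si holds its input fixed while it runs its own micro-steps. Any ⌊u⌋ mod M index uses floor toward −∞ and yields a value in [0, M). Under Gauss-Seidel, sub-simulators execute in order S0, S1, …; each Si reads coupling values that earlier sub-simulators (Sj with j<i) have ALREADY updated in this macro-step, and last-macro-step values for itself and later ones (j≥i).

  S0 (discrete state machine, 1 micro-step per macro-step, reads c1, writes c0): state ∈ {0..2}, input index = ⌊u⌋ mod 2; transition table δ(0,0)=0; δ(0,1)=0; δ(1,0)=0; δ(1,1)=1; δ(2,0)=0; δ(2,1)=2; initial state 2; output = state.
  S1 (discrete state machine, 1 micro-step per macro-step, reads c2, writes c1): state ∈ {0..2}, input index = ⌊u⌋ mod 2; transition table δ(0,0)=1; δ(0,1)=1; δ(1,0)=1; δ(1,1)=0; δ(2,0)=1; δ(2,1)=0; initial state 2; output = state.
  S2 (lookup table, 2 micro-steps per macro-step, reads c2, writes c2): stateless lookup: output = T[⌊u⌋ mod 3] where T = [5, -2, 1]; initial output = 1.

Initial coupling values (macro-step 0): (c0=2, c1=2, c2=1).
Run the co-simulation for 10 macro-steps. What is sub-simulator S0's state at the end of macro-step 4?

macro 1: S0 reads c1=2 → after 1×micro: 0; S1 reads c2=1 → after 1×micro: 0; S2 reads c2=1 → after 2×micro: -2 ⇒ (c0=0, c1=0, c2=-2)
macro 2: S0 reads c1=0 → after 1×micro: 0; S1 reads c2=-2 → after 1×micro: 1; S2 reads c2=-2 → after 2×micro: -2 ⇒ (c0=0, c1=1, c2=-2)
macro 3: S0 reads c1=1 → after 1×micro: 0; S1 reads c2=-2 → after 1×micro: 1; S2 reads c2=-2 → after 2×micro: -2 ⇒ (c0=0, c1=1, c2=-2)
macro 4: S0 reads c1=1 → after 1×micro: 0; S1 reads c2=-2 → after 1×micro: 1; S2 reads c2=-2 → after 2×micro: -2 ⇒ (c0=0, c1=1, c2=-2)
macro 5: S0 reads c1=1 → after 1×micro: 0; S1 reads c2=-2 → after 1×micro: 1; S2 reads c2=-2 → after 2×micro: -2 ⇒ (c0=0, c1=1, c2=-2)
macro 6: S0 reads c1=1 → after 1×micro: 0; S1 reads c2=-2 → after 1×micro: 1; S2 reads c2=-2 → after 2×micro: -2 ⇒ (c0=0, c1=1, c2=-2)
macro 7: S0 reads c1=1 → after 1×micro: 0; S1 reads c2=-2 → after 1×micro: 1; S2 reads c2=-2 → after 2×micro: -2 ⇒ (c0=0, c1=1, c2=-2)
macro 8: S0 reads c1=1 → after 1×micro: 0; S1 reads c2=-2 → after 1×micro: 1; S2 reads c2=-2 → after 2×micro: -2 ⇒ (c0=0, c1=1, c2=-2)
macro 9: S0 reads c1=1 → after 1×micro: 0; S1 reads c2=-2 → after 1×micro: 1; S2 reads c2=-2 → after 2×micro: -2 ⇒ (c0=0, c1=1, c2=-2)
macro 10: S0 reads c1=1 → after 1×micro: 0; S1 reads c2=-2 → after 1×micro: 1; S2 reads c2=-2 → after 2×micro: -2 ⇒ (c0=0, c1=1, c2=-2)

S0 state at macro-step 4 = 0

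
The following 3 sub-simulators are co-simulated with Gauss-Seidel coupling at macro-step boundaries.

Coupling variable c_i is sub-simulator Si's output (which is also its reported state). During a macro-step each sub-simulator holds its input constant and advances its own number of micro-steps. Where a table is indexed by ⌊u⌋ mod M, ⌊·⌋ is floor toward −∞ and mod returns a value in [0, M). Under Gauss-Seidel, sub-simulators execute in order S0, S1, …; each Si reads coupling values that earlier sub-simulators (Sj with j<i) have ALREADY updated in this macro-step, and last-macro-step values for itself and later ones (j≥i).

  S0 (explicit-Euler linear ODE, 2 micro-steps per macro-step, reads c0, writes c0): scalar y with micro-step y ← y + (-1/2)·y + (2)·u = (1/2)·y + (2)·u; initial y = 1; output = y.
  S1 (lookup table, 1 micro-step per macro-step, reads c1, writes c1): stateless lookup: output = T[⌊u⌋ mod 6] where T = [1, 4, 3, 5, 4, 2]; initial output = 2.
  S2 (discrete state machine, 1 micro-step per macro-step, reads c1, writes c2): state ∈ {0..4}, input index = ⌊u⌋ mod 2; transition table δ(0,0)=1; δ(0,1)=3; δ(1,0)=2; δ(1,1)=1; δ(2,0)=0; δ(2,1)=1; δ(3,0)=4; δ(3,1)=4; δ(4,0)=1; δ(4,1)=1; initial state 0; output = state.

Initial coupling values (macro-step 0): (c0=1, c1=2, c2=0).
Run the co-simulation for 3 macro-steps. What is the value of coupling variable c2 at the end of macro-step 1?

c2 at macro-step 1 = 3

macro 1: S0 reads c0=1 → after 2×micro: 13/4; S1 reads c1=2 → after 1×micro: 3; S2 reads c1=3 → after 1×micro: 3 ⇒ (c0=13/4, c1=3, c2=3)
macro 2: S0 reads c0=13/4 → after 2×micro: 169/16; S1 reads c1=3 → after 1×micro: 5; S2 reads c1=5 → after 1×micro: 4 ⇒ (c0=169/16, c1=5, c2=4)
macro 3: S0 reads c0=169/16 → after 2×micro: 2197/64; S1 reads c1=5 → after 1×micro: 2; S2 reads c1=2 → after 1×micro: 1 ⇒ (c0=2197/64, c1=2, c2=1)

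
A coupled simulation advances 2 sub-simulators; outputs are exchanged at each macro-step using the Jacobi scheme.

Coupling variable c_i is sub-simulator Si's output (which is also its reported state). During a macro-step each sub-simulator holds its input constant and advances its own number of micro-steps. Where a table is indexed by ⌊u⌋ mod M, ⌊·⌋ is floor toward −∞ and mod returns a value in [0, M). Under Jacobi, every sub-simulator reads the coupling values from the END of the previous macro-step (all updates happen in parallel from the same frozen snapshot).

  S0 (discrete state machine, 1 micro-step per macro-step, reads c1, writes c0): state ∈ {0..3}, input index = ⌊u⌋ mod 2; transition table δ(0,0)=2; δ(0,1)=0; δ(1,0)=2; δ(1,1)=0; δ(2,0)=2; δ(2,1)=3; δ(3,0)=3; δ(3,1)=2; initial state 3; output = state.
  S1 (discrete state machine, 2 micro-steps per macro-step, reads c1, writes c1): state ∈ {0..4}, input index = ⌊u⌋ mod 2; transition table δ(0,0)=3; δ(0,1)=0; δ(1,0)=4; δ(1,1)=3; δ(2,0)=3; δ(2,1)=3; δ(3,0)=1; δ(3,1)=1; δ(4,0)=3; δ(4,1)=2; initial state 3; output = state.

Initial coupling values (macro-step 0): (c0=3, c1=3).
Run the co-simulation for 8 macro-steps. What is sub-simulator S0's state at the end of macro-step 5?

S0 state at macro-step 5 = 2

macro 1: S0 reads c1=3 → after 1×micro: 2; S1 reads c1=3 → after 2×micro: 3 ⇒ (c0=2, c1=3)
macro 2: S0 reads c1=3 → after 1×micro: 3; S1 reads c1=3 → after 2×micro: 3 ⇒ (c0=3, c1=3)
macro 3: S0 reads c1=3 → after 1×micro: 2; S1 reads c1=3 → after 2×micro: 3 ⇒ (c0=2, c1=3)
macro 4: S0 reads c1=3 → after 1×micro: 3; S1 reads c1=3 → after 2×micro: 3 ⇒ (c0=3, c1=3)
macro 5: S0 reads c1=3 → after 1×micro: 2; S1 reads c1=3 → after 2×micro: 3 ⇒ (c0=2, c1=3)
macro 6: S0 reads c1=3 → after 1×micro: 3; S1 reads c1=3 → after 2×micro: 3 ⇒ (c0=3, c1=3)
macro 7: S0 reads c1=3 → after 1×micro: 2; S1 reads c1=3 → after 2×micro: 3 ⇒ (c0=2, c1=3)
macro 8: S0 reads c1=3 → after 1×micro: 3; S1 reads c1=3 → after 2×micro: 3 ⇒ (c0=3, c1=3)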